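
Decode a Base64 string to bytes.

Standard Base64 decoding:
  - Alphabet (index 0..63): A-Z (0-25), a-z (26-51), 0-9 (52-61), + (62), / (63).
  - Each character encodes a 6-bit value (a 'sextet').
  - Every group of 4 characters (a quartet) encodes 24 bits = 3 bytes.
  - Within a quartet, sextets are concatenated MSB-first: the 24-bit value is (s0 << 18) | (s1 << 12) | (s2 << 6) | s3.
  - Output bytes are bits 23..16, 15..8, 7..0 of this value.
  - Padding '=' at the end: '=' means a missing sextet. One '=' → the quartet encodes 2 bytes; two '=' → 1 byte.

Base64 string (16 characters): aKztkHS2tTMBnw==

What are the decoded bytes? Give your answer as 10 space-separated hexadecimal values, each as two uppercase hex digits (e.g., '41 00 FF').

Answer: 68 AC ED 90 74 B6 B5 33 01 9F

Derivation:
After char 0 ('a'=26): chars_in_quartet=1 acc=0x1A bytes_emitted=0
After char 1 ('K'=10): chars_in_quartet=2 acc=0x68A bytes_emitted=0
After char 2 ('z'=51): chars_in_quartet=3 acc=0x1A2B3 bytes_emitted=0
After char 3 ('t'=45): chars_in_quartet=4 acc=0x68ACED -> emit 68 AC ED, reset; bytes_emitted=3
After char 4 ('k'=36): chars_in_quartet=1 acc=0x24 bytes_emitted=3
After char 5 ('H'=7): chars_in_quartet=2 acc=0x907 bytes_emitted=3
After char 6 ('S'=18): chars_in_quartet=3 acc=0x241D2 bytes_emitted=3
After char 7 ('2'=54): chars_in_quartet=4 acc=0x9074B6 -> emit 90 74 B6, reset; bytes_emitted=6
After char 8 ('t'=45): chars_in_quartet=1 acc=0x2D bytes_emitted=6
After char 9 ('T'=19): chars_in_quartet=2 acc=0xB53 bytes_emitted=6
After char 10 ('M'=12): chars_in_quartet=3 acc=0x2D4CC bytes_emitted=6
After char 11 ('B'=1): chars_in_quartet=4 acc=0xB53301 -> emit B5 33 01, reset; bytes_emitted=9
After char 12 ('n'=39): chars_in_quartet=1 acc=0x27 bytes_emitted=9
After char 13 ('w'=48): chars_in_quartet=2 acc=0x9F0 bytes_emitted=9
Padding '==': partial quartet acc=0x9F0 -> emit 9F; bytes_emitted=10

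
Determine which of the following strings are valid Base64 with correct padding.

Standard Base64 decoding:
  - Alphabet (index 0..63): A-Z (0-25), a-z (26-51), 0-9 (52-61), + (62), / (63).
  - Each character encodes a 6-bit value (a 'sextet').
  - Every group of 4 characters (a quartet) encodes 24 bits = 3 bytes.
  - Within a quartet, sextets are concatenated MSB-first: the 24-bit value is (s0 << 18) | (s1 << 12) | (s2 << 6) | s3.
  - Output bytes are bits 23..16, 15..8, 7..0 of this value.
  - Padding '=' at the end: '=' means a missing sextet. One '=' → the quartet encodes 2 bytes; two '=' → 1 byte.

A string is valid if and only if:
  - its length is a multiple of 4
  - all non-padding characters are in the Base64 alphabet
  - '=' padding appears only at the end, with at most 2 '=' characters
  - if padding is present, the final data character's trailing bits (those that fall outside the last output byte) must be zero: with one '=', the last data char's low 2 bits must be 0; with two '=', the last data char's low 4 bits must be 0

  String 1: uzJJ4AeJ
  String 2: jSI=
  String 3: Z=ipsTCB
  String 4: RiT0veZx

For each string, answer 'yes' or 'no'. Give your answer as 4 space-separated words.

String 1: 'uzJJ4AeJ' → valid
String 2: 'jSI=' → valid
String 3: 'Z=ipsTCB' → invalid (bad char(s): ['=']; '=' in middle)
String 4: 'RiT0veZx' → valid

Answer: yes yes no yes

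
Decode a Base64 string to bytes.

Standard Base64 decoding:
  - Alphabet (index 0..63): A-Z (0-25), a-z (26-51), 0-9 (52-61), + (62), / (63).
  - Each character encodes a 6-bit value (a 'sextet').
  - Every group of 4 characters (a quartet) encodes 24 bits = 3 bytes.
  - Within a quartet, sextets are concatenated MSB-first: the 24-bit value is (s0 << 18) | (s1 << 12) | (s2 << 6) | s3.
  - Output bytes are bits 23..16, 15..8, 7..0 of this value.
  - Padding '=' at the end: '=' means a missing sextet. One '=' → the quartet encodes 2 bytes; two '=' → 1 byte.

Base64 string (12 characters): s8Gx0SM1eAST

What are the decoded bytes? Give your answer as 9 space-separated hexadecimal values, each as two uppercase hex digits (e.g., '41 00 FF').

After char 0 ('s'=44): chars_in_quartet=1 acc=0x2C bytes_emitted=0
After char 1 ('8'=60): chars_in_quartet=2 acc=0xB3C bytes_emitted=0
After char 2 ('G'=6): chars_in_quartet=3 acc=0x2CF06 bytes_emitted=0
After char 3 ('x'=49): chars_in_quartet=4 acc=0xB3C1B1 -> emit B3 C1 B1, reset; bytes_emitted=3
After char 4 ('0'=52): chars_in_quartet=1 acc=0x34 bytes_emitted=3
After char 5 ('S'=18): chars_in_quartet=2 acc=0xD12 bytes_emitted=3
After char 6 ('M'=12): chars_in_quartet=3 acc=0x3448C bytes_emitted=3
After char 7 ('1'=53): chars_in_quartet=4 acc=0xD12335 -> emit D1 23 35, reset; bytes_emitted=6
After char 8 ('e'=30): chars_in_quartet=1 acc=0x1E bytes_emitted=6
After char 9 ('A'=0): chars_in_quartet=2 acc=0x780 bytes_emitted=6
After char 10 ('S'=18): chars_in_quartet=3 acc=0x1E012 bytes_emitted=6
After char 11 ('T'=19): chars_in_quartet=4 acc=0x780493 -> emit 78 04 93, reset; bytes_emitted=9

Answer: B3 C1 B1 D1 23 35 78 04 93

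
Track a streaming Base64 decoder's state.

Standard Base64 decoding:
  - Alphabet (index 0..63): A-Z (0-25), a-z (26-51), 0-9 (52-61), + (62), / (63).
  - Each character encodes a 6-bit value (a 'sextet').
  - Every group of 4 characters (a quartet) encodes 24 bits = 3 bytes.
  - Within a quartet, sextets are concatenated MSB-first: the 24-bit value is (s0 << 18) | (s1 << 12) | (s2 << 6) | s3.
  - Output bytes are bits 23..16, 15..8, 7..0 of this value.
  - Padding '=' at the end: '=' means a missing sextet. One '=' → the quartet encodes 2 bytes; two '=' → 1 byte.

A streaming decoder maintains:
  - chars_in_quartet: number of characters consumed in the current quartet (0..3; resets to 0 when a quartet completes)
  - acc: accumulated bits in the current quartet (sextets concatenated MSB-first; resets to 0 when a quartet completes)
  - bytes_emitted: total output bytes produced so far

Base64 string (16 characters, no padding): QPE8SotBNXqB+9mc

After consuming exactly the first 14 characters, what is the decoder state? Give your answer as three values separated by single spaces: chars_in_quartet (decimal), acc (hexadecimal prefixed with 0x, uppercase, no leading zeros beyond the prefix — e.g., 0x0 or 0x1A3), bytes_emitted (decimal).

After char 0 ('Q'=16): chars_in_quartet=1 acc=0x10 bytes_emitted=0
After char 1 ('P'=15): chars_in_quartet=2 acc=0x40F bytes_emitted=0
After char 2 ('E'=4): chars_in_quartet=3 acc=0x103C4 bytes_emitted=0
After char 3 ('8'=60): chars_in_quartet=4 acc=0x40F13C -> emit 40 F1 3C, reset; bytes_emitted=3
After char 4 ('S'=18): chars_in_quartet=1 acc=0x12 bytes_emitted=3
After char 5 ('o'=40): chars_in_quartet=2 acc=0x4A8 bytes_emitted=3
After char 6 ('t'=45): chars_in_quartet=3 acc=0x12A2D bytes_emitted=3
After char 7 ('B'=1): chars_in_quartet=4 acc=0x4A8B41 -> emit 4A 8B 41, reset; bytes_emitted=6
After char 8 ('N'=13): chars_in_quartet=1 acc=0xD bytes_emitted=6
After char 9 ('X'=23): chars_in_quartet=2 acc=0x357 bytes_emitted=6
After char 10 ('q'=42): chars_in_quartet=3 acc=0xD5EA bytes_emitted=6
After char 11 ('B'=1): chars_in_quartet=4 acc=0x357A81 -> emit 35 7A 81, reset; bytes_emitted=9
After char 12 ('+'=62): chars_in_quartet=1 acc=0x3E bytes_emitted=9
After char 13 ('9'=61): chars_in_quartet=2 acc=0xFBD bytes_emitted=9

Answer: 2 0xFBD 9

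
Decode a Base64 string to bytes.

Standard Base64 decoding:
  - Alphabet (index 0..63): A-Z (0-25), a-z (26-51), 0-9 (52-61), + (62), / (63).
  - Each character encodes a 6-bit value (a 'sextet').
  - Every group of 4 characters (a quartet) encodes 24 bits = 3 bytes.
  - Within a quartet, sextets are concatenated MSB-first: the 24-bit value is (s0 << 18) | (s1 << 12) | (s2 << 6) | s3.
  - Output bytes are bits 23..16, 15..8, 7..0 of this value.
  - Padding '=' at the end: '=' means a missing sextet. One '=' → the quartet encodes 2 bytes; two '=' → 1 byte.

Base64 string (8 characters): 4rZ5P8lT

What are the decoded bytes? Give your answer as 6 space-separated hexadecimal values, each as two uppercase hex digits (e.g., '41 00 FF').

Answer: E2 B6 79 3F C9 53

Derivation:
After char 0 ('4'=56): chars_in_quartet=1 acc=0x38 bytes_emitted=0
After char 1 ('r'=43): chars_in_quartet=2 acc=0xE2B bytes_emitted=0
After char 2 ('Z'=25): chars_in_quartet=3 acc=0x38AD9 bytes_emitted=0
After char 3 ('5'=57): chars_in_quartet=4 acc=0xE2B679 -> emit E2 B6 79, reset; bytes_emitted=3
After char 4 ('P'=15): chars_in_quartet=1 acc=0xF bytes_emitted=3
After char 5 ('8'=60): chars_in_quartet=2 acc=0x3FC bytes_emitted=3
After char 6 ('l'=37): chars_in_quartet=3 acc=0xFF25 bytes_emitted=3
After char 7 ('T'=19): chars_in_quartet=4 acc=0x3FC953 -> emit 3F C9 53, reset; bytes_emitted=6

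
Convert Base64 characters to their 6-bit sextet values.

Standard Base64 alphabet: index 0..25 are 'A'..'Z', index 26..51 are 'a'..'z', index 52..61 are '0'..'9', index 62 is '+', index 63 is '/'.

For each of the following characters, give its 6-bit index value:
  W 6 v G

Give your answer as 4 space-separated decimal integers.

Answer: 22 58 47 6

Derivation:
'W': A..Z range, ord('W') − ord('A') = 22
'6': 0..9 range, 52 + ord('6') − ord('0') = 58
'v': a..z range, 26 + ord('v') − ord('a') = 47
'G': A..Z range, ord('G') − ord('A') = 6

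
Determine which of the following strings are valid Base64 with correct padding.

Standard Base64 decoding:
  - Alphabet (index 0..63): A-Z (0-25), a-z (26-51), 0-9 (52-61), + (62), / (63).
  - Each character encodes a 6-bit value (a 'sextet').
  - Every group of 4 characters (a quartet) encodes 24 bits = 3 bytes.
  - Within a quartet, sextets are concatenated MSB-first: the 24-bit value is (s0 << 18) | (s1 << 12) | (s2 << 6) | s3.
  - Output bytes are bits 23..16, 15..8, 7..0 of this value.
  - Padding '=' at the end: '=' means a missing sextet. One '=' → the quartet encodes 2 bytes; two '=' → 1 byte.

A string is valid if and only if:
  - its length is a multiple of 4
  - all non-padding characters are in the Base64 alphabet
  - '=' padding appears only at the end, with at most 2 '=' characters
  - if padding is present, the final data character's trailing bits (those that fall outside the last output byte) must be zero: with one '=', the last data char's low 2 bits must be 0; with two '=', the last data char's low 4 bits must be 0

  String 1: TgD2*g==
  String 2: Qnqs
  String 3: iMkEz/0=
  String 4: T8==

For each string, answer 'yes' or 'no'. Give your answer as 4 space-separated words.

String 1: 'TgD2*g==' → invalid (bad char(s): ['*'])
String 2: 'Qnqs' → valid
String 3: 'iMkEz/0=' → valid
String 4: 'T8==' → invalid (bad trailing bits)

Answer: no yes yes no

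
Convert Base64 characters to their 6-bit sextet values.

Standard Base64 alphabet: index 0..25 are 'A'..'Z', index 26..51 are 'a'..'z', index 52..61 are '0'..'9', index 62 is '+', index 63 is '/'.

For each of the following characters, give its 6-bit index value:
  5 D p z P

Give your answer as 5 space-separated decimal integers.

'5': 0..9 range, 52 + ord('5') − ord('0') = 57
'D': A..Z range, ord('D') − ord('A') = 3
'p': a..z range, 26 + ord('p') − ord('a') = 41
'z': a..z range, 26 + ord('z') − ord('a') = 51
'P': A..Z range, ord('P') − ord('A') = 15

Answer: 57 3 41 51 15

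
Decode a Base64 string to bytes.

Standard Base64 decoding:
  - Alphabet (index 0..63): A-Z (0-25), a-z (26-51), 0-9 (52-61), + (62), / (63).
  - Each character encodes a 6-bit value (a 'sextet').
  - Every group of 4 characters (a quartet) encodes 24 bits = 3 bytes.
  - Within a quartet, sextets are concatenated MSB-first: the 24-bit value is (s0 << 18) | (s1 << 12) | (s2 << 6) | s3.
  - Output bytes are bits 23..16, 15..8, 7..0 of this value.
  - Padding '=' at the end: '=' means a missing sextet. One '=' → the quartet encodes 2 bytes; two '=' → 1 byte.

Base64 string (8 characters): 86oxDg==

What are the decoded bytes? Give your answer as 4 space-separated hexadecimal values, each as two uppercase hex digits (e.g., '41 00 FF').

After char 0 ('8'=60): chars_in_quartet=1 acc=0x3C bytes_emitted=0
After char 1 ('6'=58): chars_in_quartet=2 acc=0xF3A bytes_emitted=0
After char 2 ('o'=40): chars_in_quartet=3 acc=0x3CEA8 bytes_emitted=0
After char 3 ('x'=49): chars_in_quartet=4 acc=0xF3AA31 -> emit F3 AA 31, reset; bytes_emitted=3
After char 4 ('D'=3): chars_in_quartet=1 acc=0x3 bytes_emitted=3
After char 5 ('g'=32): chars_in_quartet=2 acc=0xE0 bytes_emitted=3
Padding '==': partial quartet acc=0xE0 -> emit 0E; bytes_emitted=4

Answer: F3 AA 31 0E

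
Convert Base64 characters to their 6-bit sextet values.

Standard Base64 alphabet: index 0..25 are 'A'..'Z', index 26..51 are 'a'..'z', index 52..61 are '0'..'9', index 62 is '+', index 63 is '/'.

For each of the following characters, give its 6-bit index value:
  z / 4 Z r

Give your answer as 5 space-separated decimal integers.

'z': a..z range, 26 + ord('z') − ord('a') = 51
'/': index 63
'4': 0..9 range, 52 + ord('4') − ord('0') = 56
'Z': A..Z range, ord('Z') − ord('A') = 25
'r': a..z range, 26 + ord('r') − ord('a') = 43

Answer: 51 63 56 25 43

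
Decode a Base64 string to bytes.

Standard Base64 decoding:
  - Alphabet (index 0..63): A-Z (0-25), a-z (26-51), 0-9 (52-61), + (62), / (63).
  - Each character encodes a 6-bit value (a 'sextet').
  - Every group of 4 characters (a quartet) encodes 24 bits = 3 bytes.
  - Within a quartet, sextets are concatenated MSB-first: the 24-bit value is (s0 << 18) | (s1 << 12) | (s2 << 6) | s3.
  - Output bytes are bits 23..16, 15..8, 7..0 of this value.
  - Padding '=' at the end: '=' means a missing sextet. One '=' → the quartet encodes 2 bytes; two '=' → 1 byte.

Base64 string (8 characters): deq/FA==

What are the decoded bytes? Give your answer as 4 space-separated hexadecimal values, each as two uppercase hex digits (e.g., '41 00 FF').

Answer: 75 EA BF 14

Derivation:
After char 0 ('d'=29): chars_in_quartet=1 acc=0x1D bytes_emitted=0
After char 1 ('e'=30): chars_in_quartet=2 acc=0x75E bytes_emitted=0
After char 2 ('q'=42): chars_in_quartet=3 acc=0x1D7AA bytes_emitted=0
After char 3 ('/'=63): chars_in_quartet=4 acc=0x75EABF -> emit 75 EA BF, reset; bytes_emitted=3
After char 4 ('F'=5): chars_in_quartet=1 acc=0x5 bytes_emitted=3
After char 5 ('A'=0): chars_in_quartet=2 acc=0x140 bytes_emitted=3
Padding '==': partial quartet acc=0x140 -> emit 14; bytes_emitted=4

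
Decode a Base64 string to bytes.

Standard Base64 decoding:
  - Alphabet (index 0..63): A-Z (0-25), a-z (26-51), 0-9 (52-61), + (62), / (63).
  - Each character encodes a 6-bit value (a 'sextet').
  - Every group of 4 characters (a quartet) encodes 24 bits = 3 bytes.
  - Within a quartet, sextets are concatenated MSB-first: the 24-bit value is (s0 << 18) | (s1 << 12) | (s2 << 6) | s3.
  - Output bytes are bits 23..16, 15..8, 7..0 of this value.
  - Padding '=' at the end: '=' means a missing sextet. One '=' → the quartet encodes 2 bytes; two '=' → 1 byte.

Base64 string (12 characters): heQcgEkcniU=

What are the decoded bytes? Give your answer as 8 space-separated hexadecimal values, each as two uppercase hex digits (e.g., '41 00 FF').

After char 0 ('h'=33): chars_in_quartet=1 acc=0x21 bytes_emitted=0
After char 1 ('e'=30): chars_in_quartet=2 acc=0x85E bytes_emitted=0
After char 2 ('Q'=16): chars_in_quartet=3 acc=0x21790 bytes_emitted=0
After char 3 ('c'=28): chars_in_quartet=4 acc=0x85E41C -> emit 85 E4 1C, reset; bytes_emitted=3
After char 4 ('g'=32): chars_in_quartet=1 acc=0x20 bytes_emitted=3
After char 5 ('E'=4): chars_in_quartet=2 acc=0x804 bytes_emitted=3
After char 6 ('k'=36): chars_in_quartet=3 acc=0x20124 bytes_emitted=3
After char 7 ('c'=28): chars_in_quartet=4 acc=0x80491C -> emit 80 49 1C, reset; bytes_emitted=6
After char 8 ('n'=39): chars_in_quartet=1 acc=0x27 bytes_emitted=6
After char 9 ('i'=34): chars_in_quartet=2 acc=0x9E2 bytes_emitted=6
After char 10 ('U'=20): chars_in_quartet=3 acc=0x27894 bytes_emitted=6
Padding '=': partial quartet acc=0x27894 -> emit 9E 25; bytes_emitted=8

Answer: 85 E4 1C 80 49 1C 9E 25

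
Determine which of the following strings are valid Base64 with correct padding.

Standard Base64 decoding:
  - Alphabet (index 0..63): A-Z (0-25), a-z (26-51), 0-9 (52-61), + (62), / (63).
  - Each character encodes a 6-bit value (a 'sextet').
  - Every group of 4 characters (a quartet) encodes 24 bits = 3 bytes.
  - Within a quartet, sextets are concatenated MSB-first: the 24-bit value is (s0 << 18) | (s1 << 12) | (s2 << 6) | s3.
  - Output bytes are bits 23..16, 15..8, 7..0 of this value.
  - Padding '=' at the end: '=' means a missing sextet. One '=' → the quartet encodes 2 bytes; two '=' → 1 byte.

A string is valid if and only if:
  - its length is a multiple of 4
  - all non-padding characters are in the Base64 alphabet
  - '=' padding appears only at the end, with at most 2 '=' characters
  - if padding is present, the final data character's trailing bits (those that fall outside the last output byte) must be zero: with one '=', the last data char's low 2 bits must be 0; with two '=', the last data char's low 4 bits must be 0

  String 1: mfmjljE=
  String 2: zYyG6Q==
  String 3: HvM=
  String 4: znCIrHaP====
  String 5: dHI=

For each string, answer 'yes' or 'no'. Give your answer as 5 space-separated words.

String 1: 'mfmjljE=' → valid
String 2: 'zYyG6Q==' → valid
String 3: 'HvM=' → valid
String 4: 'znCIrHaP====' → invalid (4 pad chars (max 2))
String 5: 'dHI=' → valid

Answer: yes yes yes no yes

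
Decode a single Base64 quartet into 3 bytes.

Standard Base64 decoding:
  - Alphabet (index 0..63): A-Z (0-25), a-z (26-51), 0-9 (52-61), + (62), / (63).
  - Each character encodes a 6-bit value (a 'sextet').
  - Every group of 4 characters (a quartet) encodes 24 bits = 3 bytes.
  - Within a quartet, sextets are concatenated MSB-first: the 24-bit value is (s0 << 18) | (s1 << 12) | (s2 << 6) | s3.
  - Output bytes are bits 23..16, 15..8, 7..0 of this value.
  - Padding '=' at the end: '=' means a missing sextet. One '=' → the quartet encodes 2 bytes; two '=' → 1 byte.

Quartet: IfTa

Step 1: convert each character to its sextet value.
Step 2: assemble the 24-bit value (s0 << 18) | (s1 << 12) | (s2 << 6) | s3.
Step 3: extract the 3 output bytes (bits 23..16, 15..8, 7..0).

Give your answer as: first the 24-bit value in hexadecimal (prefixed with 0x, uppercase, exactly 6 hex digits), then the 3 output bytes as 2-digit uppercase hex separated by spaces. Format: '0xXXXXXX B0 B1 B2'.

Sextets: I=8, f=31, T=19, a=26
24-bit: (8<<18) | (31<<12) | (19<<6) | 26
      = 0x200000 | 0x01F000 | 0x0004C0 | 0x00001A
      = 0x21F4DA
Bytes: (v>>16)&0xFF=21, (v>>8)&0xFF=F4, v&0xFF=DA

Answer: 0x21F4DA 21 F4 DA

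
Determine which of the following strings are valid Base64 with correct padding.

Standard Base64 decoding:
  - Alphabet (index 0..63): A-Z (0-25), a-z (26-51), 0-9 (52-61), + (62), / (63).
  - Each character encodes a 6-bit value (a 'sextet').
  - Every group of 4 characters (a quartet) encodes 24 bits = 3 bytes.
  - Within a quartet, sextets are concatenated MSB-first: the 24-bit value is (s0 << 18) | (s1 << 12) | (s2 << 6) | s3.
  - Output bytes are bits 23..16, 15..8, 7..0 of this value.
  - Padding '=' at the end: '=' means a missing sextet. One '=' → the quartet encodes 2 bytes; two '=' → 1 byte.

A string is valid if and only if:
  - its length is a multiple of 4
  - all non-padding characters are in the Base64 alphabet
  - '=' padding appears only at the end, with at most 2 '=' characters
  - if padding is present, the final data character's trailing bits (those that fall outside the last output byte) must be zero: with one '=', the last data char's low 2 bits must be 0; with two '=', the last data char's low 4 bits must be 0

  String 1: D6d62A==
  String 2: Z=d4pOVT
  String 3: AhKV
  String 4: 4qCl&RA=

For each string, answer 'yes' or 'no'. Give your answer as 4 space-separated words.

String 1: 'D6d62A==' → valid
String 2: 'Z=d4pOVT' → invalid (bad char(s): ['=']; '=' in middle)
String 3: 'AhKV' → valid
String 4: '4qCl&RA=' → invalid (bad char(s): ['&'])

Answer: yes no yes no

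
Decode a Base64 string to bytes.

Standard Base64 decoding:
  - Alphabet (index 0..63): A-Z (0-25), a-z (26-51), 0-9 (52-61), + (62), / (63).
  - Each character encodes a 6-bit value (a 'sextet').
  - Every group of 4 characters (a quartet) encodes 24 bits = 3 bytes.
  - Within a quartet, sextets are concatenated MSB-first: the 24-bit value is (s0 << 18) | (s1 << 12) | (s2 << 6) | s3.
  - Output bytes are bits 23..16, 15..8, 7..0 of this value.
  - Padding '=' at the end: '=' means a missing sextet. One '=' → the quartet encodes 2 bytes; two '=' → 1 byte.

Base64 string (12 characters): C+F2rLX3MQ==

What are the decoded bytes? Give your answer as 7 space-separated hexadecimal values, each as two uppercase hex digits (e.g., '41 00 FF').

Answer: 0B E1 76 AC B5 F7 31

Derivation:
After char 0 ('C'=2): chars_in_quartet=1 acc=0x2 bytes_emitted=0
After char 1 ('+'=62): chars_in_quartet=2 acc=0xBE bytes_emitted=0
After char 2 ('F'=5): chars_in_quartet=3 acc=0x2F85 bytes_emitted=0
After char 3 ('2'=54): chars_in_quartet=4 acc=0xBE176 -> emit 0B E1 76, reset; bytes_emitted=3
After char 4 ('r'=43): chars_in_quartet=1 acc=0x2B bytes_emitted=3
After char 5 ('L'=11): chars_in_quartet=2 acc=0xACB bytes_emitted=3
After char 6 ('X'=23): chars_in_quartet=3 acc=0x2B2D7 bytes_emitted=3
After char 7 ('3'=55): chars_in_quartet=4 acc=0xACB5F7 -> emit AC B5 F7, reset; bytes_emitted=6
After char 8 ('M'=12): chars_in_quartet=1 acc=0xC bytes_emitted=6
After char 9 ('Q'=16): chars_in_quartet=2 acc=0x310 bytes_emitted=6
Padding '==': partial quartet acc=0x310 -> emit 31; bytes_emitted=7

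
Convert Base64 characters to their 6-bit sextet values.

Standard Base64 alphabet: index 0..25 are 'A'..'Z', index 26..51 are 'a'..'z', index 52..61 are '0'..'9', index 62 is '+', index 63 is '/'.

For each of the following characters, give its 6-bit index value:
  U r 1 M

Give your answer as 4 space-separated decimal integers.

'U': A..Z range, ord('U') − ord('A') = 20
'r': a..z range, 26 + ord('r') − ord('a') = 43
'1': 0..9 range, 52 + ord('1') − ord('0') = 53
'M': A..Z range, ord('M') − ord('A') = 12

Answer: 20 43 53 12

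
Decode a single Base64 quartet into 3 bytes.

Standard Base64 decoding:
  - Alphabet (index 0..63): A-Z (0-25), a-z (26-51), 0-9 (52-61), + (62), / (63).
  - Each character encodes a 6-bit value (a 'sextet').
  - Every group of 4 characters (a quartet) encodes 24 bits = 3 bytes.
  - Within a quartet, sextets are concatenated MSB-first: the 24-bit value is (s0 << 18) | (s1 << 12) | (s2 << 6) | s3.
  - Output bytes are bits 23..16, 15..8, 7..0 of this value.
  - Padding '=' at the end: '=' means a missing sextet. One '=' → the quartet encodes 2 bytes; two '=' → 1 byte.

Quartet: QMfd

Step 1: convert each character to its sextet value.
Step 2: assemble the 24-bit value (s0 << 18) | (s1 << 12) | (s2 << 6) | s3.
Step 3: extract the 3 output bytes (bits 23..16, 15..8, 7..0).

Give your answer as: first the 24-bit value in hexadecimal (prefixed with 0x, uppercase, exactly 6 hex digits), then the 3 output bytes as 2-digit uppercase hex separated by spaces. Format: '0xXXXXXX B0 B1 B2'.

Answer: 0x40C7DD 40 C7 DD

Derivation:
Sextets: Q=16, M=12, f=31, d=29
24-bit: (16<<18) | (12<<12) | (31<<6) | 29
      = 0x400000 | 0x00C000 | 0x0007C0 | 0x00001D
      = 0x40C7DD
Bytes: (v>>16)&0xFF=40, (v>>8)&0xFF=C7, v&0xFF=DD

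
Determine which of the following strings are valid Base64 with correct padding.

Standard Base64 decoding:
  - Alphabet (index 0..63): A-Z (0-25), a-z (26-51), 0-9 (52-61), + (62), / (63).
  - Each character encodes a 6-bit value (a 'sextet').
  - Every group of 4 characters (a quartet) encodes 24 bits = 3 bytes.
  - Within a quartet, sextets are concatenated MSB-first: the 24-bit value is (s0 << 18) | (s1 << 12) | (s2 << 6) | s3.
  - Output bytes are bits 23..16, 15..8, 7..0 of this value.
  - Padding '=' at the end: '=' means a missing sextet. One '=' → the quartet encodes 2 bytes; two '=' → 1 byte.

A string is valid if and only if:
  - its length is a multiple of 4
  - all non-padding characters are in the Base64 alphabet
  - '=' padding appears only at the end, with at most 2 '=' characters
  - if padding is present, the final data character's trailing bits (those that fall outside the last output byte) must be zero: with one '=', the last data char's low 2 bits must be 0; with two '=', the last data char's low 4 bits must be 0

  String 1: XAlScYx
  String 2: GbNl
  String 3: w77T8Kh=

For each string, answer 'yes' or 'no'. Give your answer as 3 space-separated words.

Answer: no yes no

Derivation:
String 1: 'XAlScYx' → invalid (len=7 not mult of 4)
String 2: 'GbNl' → valid
String 3: 'w77T8Kh=' → invalid (bad trailing bits)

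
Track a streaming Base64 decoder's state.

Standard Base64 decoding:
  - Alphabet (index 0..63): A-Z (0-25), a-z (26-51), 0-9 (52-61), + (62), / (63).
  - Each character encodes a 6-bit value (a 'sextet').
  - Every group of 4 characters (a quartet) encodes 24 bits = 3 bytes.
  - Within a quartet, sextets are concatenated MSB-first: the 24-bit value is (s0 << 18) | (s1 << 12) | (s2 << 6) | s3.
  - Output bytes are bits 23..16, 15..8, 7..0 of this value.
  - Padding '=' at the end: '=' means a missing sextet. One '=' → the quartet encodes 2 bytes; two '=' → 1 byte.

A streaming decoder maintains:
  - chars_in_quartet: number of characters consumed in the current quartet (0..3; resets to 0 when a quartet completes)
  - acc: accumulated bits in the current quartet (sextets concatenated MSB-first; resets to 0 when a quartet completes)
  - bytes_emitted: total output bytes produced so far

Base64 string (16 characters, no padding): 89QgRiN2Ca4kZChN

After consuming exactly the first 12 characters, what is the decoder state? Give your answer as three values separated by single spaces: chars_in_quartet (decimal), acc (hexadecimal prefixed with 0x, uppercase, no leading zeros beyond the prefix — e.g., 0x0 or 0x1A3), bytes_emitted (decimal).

After char 0 ('8'=60): chars_in_quartet=1 acc=0x3C bytes_emitted=0
After char 1 ('9'=61): chars_in_quartet=2 acc=0xF3D bytes_emitted=0
After char 2 ('Q'=16): chars_in_quartet=3 acc=0x3CF50 bytes_emitted=0
After char 3 ('g'=32): chars_in_quartet=4 acc=0xF3D420 -> emit F3 D4 20, reset; bytes_emitted=3
After char 4 ('R'=17): chars_in_quartet=1 acc=0x11 bytes_emitted=3
After char 5 ('i'=34): chars_in_quartet=2 acc=0x462 bytes_emitted=3
After char 6 ('N'=13): chars_in_quartet=3 acc=0x1188D bytes_emitted=3
After char 7 ('2'=54): chars_in_quartet=4 acc=0x462376 -> emit 46 23 76, reset; bytes_emitted=6
After char 8 ('C'=2): chars_in_quartet=1 acc=0x2 bytes_emitted=6
After char 9 ('a'=26): chars_in_quartet=2 acc=0x9A bytes_emitted=6
After char 10 ('4'=56): chars_in_quartet=3 acc=0x26B8 bytes_emitted=6
After char 11 ('k'=36): chars_in_quartet=4 acc=0x9AE24 -> emit 09 AE 24, reset; bytes_emitted=9

Answer: 0 0x0 9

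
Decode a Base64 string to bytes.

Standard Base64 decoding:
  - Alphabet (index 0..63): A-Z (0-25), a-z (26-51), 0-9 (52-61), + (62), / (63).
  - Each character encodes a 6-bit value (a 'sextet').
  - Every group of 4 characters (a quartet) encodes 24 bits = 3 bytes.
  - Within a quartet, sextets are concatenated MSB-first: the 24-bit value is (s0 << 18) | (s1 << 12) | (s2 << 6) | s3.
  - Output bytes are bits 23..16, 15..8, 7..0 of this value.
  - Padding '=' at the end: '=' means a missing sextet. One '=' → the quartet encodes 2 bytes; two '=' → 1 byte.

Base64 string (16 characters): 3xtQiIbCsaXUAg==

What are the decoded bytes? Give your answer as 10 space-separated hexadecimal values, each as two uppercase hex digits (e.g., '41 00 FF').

Answer: DF 1B 50 88 86 C2 B1 A5 D4 02

Derivation:
After char 0 ('3'=55): chars_in_quartet=1 acc=0x37 bytes_emitted=0
After char 1 ('x'=49): chars_in_quartet=2 acc=0xDF1 bytes_emitted=0
After char 2 ('t'=45): chars_in_quartet=3 acc=0x37C6D bytes_emitted=0
After char 3 ('Q'=16): chars_in_quartet=4 acc=0xDF1B50 -> emit DF 1B 50, reset; bytes_emitted=3
After char 4 ('i'=34): chars_in_quartet=1 acc=0x22 bytes_emitted=3
After char 5 ('I'=8): chars_in_quartet=2 acc=0x888 bytes_emitted=3
After char 6 ('b'=27): chars_in_quartet=3 acc=0x2221B bytes_emitted=3
After char 7 ('C'=2): chars_in_quartet=4 acc=0x8886C2 -> emit 88 86 C2, reset; bytes_emitted=6
After char 8 ('s'=44): chars_in_quartet=1 acc=0x2C bytes_emitted=6
After char 9 ('a'=26): chars_in_quartet=2 acc=0xB1A bytes_emitted=6
After char 10 ('X'=23): chars_in_quartet=3 acc=0x2C697 bytes_emitted=6
After char 11 ('U'=20): chars_in_quartet=4 acc=0xB1A5D4 -> emit B1 A5 D4, reset; bytes_emitted=9
After char 12 ('A'=0): chars_in_quartet=1 acc=0x0 bytes_emitted=9
After char 13 ('g'=32): chars_in_quartet=2 acc=0x20 bytes_emitted=9
Padding '==': partial quartet acc=0x20 -> emit 02; bytes_emitted=10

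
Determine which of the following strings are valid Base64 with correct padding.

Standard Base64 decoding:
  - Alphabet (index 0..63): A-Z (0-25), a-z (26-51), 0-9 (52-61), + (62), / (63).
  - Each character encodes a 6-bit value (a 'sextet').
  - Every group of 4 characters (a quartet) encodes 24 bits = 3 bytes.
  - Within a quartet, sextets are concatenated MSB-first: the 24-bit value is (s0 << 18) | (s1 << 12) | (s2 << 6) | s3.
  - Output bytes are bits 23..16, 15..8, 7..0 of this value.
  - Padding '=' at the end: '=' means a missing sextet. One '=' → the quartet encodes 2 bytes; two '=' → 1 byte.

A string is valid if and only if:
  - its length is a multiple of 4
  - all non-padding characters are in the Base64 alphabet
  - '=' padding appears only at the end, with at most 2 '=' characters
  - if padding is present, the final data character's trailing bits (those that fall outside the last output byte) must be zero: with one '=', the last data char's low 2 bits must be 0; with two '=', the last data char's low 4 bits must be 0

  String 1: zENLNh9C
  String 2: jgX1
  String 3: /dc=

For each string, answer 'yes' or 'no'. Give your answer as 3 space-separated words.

Answer: yes yes yes

Derivation:
String 1: 'zENLNh9C' → valid
String 2: 'jgX1' → valid
String 3: '/dc=' → valid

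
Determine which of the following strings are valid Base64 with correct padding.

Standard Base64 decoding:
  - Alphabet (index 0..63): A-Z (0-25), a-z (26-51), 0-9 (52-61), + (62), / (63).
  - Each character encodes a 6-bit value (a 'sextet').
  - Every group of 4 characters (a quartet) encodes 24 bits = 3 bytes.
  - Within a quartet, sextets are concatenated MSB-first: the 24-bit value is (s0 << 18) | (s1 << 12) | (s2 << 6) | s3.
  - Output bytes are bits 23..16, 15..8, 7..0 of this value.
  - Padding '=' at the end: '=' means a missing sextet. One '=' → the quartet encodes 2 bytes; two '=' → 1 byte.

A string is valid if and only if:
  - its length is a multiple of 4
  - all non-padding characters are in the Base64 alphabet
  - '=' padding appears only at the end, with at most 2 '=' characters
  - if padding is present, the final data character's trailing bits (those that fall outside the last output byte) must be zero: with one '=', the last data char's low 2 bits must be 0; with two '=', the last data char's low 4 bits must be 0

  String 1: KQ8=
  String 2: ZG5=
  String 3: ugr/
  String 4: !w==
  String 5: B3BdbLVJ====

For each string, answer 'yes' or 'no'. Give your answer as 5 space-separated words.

Answer: yes no yes no no

Derivation:
String 1: 'KQ8=' → valid
String 2: 'ZG5=' → invalid (bad trailing bits)
String 3: 'ugr/' → valid
String 4: '!w==' → invalid (bad char(s): ['!'])
String 5: 'B3BdbLVJ====' → invalid (4 pad chars (max 2))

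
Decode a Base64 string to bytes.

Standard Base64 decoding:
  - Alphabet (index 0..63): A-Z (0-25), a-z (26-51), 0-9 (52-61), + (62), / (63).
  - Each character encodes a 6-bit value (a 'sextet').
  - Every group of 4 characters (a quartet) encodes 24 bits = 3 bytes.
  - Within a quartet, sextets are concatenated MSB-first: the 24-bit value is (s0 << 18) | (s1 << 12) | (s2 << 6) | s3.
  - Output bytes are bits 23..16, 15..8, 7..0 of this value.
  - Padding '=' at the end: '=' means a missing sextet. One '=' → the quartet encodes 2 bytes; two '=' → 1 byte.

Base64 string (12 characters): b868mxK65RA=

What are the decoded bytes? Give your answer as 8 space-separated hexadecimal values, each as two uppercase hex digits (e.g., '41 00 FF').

Answer: 6F CE BC 9B 12 BA E5 10

Derivation:
After char 0 ('b'=27): chars_in_quartet=1 acc=0x1B bytes_emitted=0
After char 1 ('8'=60): chars_in_quartet=2 acc=0x6FC bytes_emitted=0
After char 2 ('6'=58): chars_in_quartet=3 acc=0x1BF3A bytes_emitted=0
After char 3 ('8'=60): chars_in_quartet=4 acc=0x6FCEBC -> emit 6F CE BC, reset; bytes_emitted=3
After char 4 ('m'=38): chars_in_quartet=1 acc=0x26 bytes_emitted=3
After char 5 ('x'=49): chars_in_quartet=2 acc=0x9B1 bytes_emitted=3
After char 6 ('K'=10): chars_in_quartet=3 acc=0x26C4A bytes_emitted=3
After char 7 ('6'=58): chars_in_quartet=4 acc=0x9B12BA -> emit 9B 12 BA, reset; bytes_emitted=6
After char 8 ('5'=57): chars_in_quartet=1 acc=0x39 bytes_emitted=6
After char 9 ('R'=17): chars_in_quartet=2 acc=0xE51 bytes_emitted=6
After char 10 ('A'=0): chars_in_quartet=3 acc=0x39440 bytes_emitted=6
Padding '=': partial quartet acc=0x39440 -> emit E5 10; bytes_emitted=8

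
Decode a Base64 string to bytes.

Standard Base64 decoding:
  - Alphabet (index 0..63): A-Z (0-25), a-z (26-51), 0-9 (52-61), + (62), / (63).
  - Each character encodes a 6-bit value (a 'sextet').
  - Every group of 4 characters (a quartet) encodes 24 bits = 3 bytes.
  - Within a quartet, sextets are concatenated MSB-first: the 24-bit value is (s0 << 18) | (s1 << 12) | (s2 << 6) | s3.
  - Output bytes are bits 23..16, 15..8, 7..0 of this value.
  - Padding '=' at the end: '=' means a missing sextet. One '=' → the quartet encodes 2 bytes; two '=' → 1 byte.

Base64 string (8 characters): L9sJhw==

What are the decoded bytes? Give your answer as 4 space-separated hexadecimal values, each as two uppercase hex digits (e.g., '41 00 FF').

After char 0 ('L'=11): chars_in_quartet=1 acc=0xB bytes_emitted=0
After char 1 ('9'=61): chars_in_quartet=2 acc=0x2FD bytes_emitted=0
After char 2 ('s'=44): chars_in_quartet=3 acc=0xBF6C bytes_emitted=0
After char 3 ('J'=9): chars_in_quartet=4 acc=0x2FDB09 -> emit 2F DB 09, reset; bytes_emitted=3
After char 4 ('h'=33): chars_in_quartet=1 acc=0x21 bytes_emitted=3
After char 5 ('w'=48): chars_in_quartet=2 acc=0x870 bytes_emitted=3
Padding '==': partial quartet acc=0x870 -> emit 87; bytes_emitted=4

Answer: 2F DB 09 87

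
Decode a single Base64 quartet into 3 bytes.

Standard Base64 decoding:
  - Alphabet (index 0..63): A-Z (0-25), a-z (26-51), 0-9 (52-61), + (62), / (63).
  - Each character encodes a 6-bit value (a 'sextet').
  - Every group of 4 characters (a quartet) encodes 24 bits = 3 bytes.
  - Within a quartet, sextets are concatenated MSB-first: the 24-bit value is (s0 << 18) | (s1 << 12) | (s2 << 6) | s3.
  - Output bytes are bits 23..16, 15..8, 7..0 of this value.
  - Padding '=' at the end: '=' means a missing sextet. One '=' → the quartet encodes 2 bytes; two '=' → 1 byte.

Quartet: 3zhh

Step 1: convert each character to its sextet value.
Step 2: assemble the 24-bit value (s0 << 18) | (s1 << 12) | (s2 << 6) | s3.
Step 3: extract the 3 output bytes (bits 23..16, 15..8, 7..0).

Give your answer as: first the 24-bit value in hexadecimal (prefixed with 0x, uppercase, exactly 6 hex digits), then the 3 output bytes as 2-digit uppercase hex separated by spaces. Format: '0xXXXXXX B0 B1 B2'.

Answer: 0xDF3861 DF 38 61

Derivation:
Sextets: 3=55, z=51, h=33, h=33
24-bit: (55<<18) | (51<<12) | (33<<6) | 33
      = 0xDC0000 | 0x033000 | 0x000840 | 0x000021
      = 0xDF3861
Bytes: (v>>16)&0xFF=DF, (v>>8)&0xFF=38, v&0xFF=61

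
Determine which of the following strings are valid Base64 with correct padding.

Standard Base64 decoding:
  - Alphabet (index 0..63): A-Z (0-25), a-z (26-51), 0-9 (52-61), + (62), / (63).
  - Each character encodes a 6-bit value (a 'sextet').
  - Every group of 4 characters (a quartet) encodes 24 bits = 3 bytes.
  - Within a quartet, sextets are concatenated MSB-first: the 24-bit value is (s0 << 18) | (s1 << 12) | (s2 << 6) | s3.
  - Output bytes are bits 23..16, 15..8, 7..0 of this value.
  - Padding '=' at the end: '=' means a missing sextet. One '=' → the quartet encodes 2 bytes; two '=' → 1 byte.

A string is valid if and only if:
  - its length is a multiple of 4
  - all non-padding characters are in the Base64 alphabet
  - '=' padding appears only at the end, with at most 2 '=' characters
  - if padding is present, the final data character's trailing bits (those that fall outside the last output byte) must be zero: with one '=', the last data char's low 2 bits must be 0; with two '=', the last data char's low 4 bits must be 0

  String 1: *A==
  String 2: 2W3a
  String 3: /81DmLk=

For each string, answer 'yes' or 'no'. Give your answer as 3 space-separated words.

String 1: '*A==' → invalid (bad char(s): ['*'])
String 2: '2W3a' → valid
String 3: '/81DmLk=' → valid

Answer: no yes yes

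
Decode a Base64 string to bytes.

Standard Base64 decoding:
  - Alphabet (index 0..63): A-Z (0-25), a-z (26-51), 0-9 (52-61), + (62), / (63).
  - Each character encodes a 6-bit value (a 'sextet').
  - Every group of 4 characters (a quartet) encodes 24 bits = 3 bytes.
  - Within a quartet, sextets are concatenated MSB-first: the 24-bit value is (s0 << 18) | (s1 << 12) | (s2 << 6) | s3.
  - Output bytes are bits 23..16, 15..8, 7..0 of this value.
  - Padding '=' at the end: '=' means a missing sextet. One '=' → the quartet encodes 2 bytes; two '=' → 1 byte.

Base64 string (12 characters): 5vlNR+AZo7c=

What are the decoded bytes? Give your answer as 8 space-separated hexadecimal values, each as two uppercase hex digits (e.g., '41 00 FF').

Answer: E6 F9 4D 47 E0 19 A3 B7

Derivation:
After char 0 ('5'=57): chars_in_quartet=1 acc=0x39 bytes_emitted=0
After char 1 ('v'=47): chars_in_quartet=2 acc=0xE6F bytes_emitted=0
After char 2 ('l'=37): chars_in_quartet=3 acc=0x39BE5 bytes_emitted=0
After char 3 ('N'=13): chars_in_quartet=4 acc=0xE6F94D -> emit E6 F9 4D, reset; bytes_emitted=3
After char 4 ('R'=17): chars_in_quartet=1 acc=0x11 bytes_emitted=3
After char 5 ('+'=62): chars_in_quartet=2 acc=0x47E bytes_emitted=3
After char 6 ('A'=0): chars_in_quartet=3 acc=0x11F80 bytes_emitted=3
After char 7 ('Z'=25): chars_in_quartet=4 acc=0x47E019 -> emit 47 E0 19, reset; bytes_emitted=6
After char 8 ('o'=40): chars_in_quartet=1 acc=0x28 bytes_emitted=6
After char 9 ('7'=59): chars_in_quartet=2 acc=0xA3B bytes_emitted=6
After char 10 ('c'=28): chars_in_quartet=3 acc=0x28EDC bytes_emitted=6
Padding '=': partial quartet acc=0x28EDC -> emit A3 B7; bytes_emitted=8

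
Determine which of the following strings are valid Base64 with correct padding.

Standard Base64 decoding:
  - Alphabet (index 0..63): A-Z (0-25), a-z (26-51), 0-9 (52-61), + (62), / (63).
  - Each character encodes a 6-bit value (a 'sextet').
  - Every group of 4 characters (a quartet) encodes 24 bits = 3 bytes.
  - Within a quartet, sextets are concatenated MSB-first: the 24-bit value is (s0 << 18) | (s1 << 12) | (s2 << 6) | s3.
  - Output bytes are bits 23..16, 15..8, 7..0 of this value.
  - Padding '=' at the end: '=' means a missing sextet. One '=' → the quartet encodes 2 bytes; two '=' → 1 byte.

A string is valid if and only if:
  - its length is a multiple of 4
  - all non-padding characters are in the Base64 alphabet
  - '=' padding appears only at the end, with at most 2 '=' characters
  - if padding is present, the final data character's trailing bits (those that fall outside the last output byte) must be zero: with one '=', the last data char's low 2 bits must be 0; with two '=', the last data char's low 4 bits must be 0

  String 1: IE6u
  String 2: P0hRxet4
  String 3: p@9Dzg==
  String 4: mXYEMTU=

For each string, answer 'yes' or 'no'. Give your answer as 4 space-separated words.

String 1: 'IE6u' → valid
String 2: 'P0hRxet4' → valid
String 3: 'p@9Dzg==' → invalid (bad char(s): ['@'])
String 4: 'mXYEMTU=' → valid

Answer: yes yes no yes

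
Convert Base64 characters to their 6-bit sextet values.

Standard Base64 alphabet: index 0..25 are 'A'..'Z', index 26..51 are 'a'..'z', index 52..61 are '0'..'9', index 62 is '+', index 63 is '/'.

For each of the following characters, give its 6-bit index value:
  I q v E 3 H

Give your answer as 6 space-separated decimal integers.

Answer: 8 42 47 4 55 7

Derivation:
'I': A..Z range, ord('I') − ord('A') = 8
'q': a..z range, 26 + ord('q') − ord('a') = 42
'v': a..z range, 26 + ord('v') − ord('a') = 47
'E': A..Z range, ord('E') − ord('A') = 4
'3': 0..9 range, 52 + ord('3') − ord('0') = 55
'H': A..Z range, ord('H') − ord('A') = 7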